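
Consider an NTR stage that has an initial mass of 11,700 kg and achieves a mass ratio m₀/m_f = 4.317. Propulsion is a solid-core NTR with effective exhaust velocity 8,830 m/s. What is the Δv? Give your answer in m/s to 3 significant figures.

Δv ≈ 12900 m/s

Δv = v_e · ln(4.317) = 8830.0 × 1.4626 ≈ 12914.4 m/s.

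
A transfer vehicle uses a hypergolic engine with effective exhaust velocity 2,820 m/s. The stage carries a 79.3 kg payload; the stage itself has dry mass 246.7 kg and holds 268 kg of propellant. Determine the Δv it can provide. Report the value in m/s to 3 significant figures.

m₀ = payload + dry + propellant = 79.3 + 246.7 + 268 = 594 kg.
m_f = payload + dry = 79.3 + 246.7 = 326 kg.
Δv = v_e · ln(m₀/m_f) = 2820.0 × ln(1.822) = 2820.0 × 0.6000 ≈ 1691.9 m/s.

Δv ≈ 1690 m/s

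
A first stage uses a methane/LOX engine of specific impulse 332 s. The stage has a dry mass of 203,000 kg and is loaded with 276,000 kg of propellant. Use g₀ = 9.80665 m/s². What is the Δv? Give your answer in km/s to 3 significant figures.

Δv ≈ 2.80 km/s

v_e = Isp · g₀ = 332 × 9.80665 = 3255.8 m/s.
m₀ = m_dry + m_prop = 203,000 + 276,000 = 479,000 kg.
By the Tsiolkovsky rocket equation, Δv = v_e · ln(m₀/m_f) = 3255.8 × ln(2.36) = 3255.8 × 0.8585 ≈ 2795.1 m/s.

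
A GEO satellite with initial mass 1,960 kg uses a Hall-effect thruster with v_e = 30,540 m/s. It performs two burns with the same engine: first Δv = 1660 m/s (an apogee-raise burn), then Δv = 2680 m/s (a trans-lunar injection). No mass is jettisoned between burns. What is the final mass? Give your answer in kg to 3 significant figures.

final mass ≈ 1700 kg

After the first burn: m = 1960 × exp(−1660/30540.0) = 1960 × 0.94710 = 1,856.32 kg.
After the second burn: m = 1,856.32 × exp(−2680/30540.0) = 1,856.32 × 0.91599 = 1,700.37 kg.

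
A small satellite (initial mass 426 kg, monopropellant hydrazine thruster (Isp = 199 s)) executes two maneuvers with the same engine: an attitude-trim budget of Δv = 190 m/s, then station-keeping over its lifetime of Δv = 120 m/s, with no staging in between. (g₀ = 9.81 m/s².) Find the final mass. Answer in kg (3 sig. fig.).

final mass ≈ 363 kg

v_e = Isp · g₀ = 199 × 9.81 = 1952.2 m/s.
After the first burn: m = 426 × exp(−190/1952.2) = 426 × 0.90726 = 386.493 kg.
After the second burn: m = 386.493 × exp(−120/1952.2) = 386.493 × 0.94038 = 363.45 kg.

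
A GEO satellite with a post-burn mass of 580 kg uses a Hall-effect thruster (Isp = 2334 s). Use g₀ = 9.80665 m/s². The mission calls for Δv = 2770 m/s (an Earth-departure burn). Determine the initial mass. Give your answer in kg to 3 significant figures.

v_e = Isp · g₀ = 2334 × 9.80665 = 22888.7 m/s.
Rocket equation: m₀/m_f = exp(Δv / v_e) = exp(2770 / 22888.7) = exp(0.1210) = 1.1286.
m₀ = m_f × 1.1286 = 580 × 1.1286 = 654.588 kg.

initial mass ≈ 655 kg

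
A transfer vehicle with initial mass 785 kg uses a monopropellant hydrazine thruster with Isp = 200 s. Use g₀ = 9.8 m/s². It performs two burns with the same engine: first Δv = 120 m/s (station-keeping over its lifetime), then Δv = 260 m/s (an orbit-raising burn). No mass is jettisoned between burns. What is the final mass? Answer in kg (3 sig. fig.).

v_e = Isp · g₀ = 200 × 9.8 = 1960.0 m/s.
After the first burn: m = 785 × exp(−120/1960.0) = 785 × 0.94061 = 738.379 kg.
After the second burn: m = 738.379 × exp(−260/1960.0) = 738.379 × 0.87577 = 646.65 kg.

final mass ≈ 647 kg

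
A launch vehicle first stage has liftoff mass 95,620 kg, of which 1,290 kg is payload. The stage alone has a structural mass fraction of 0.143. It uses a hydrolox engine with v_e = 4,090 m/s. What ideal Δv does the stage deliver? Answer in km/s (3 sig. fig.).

Stage wet mass = m₀ − payload = 95,620 − 1,290 = 94,330 kg.
Stage dry mass = ε × stage wet mass = 0.143 × 94,330 = 13,489.2 kg.
Burnout mass m_f = stage dry + payload = 13,489.2 + 1,290 = 14,779.2 kg.
By the Tsiolkovsky rocket equation, Δv = v_e · ln(95,620/14,779.2) = 4090.0 × ln(6.47) = 4090.0 × 1.8672 ≈ 7637 m/s.

Δv ≈ 7.64 km/s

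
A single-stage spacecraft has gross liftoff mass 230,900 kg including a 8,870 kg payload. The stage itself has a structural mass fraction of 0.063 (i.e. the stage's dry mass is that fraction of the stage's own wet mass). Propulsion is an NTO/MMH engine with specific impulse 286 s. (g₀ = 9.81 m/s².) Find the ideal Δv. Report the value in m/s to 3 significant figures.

Δv ≈ 6490 m/s

Stage wet mass = m₀ − payload = 230,900 − 8,870 = 222,030 kg.
Stage dry mass = ε × stage wet mass = 0.063 × 222,030 = 13,987.9 kg.
Burnout mass m_f = stage dry + payload = 13,987.9 + 8,870 = 22,857.9 kg.
v_e = Isp · g₀ = 286 × 9.81 = 2805.7 m/s.
Rocket equation: Δv = v_e · ln(230,900/22,857.9) = 2805.7 × ln(10.1) = 2805.7 × 2.3127 ≈ 6489 m/s.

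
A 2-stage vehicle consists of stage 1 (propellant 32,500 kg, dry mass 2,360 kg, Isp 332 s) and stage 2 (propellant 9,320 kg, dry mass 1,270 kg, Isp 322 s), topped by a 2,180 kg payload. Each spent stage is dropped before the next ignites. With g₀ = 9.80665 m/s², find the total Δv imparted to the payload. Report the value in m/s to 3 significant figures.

Ignition mass of stage 1 = 32,500+2,360 + 9,320+1,270 + 2,180 = 47,630 kg.
Stage 1: m₀ = 47,630 kg, m_f = 47,630 − 32,500 = 15,130 kg; Δv = 332×9.80665×ln(3.148) = 3255.8×1.1468 ≈ 3734 m/s.
Stage 2: m₀ = 12,770 kg, m_f = 12,770 − 9,320 = 3,450 kg; Δv = 322×9.80665×ln(3.701) = 3157.7×1.3087 ≈ 4133 m/s.
Total Δv = 3734 + 4133 = 7867 m/s.

Δv ≈ 7870 m/s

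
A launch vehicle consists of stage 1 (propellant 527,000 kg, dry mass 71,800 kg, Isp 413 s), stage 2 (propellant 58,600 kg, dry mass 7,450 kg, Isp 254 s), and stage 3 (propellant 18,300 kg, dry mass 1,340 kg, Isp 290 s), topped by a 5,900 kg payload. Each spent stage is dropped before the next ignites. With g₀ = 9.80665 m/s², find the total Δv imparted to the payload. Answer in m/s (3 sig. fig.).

Ignition mass of stage 1 = 527,000+71,800 + 58,600+7,450 + 18,300+1,340 + 5,900 = 690,390 kg.
Stage 1: m₀ = 690,390 kg, m_f = 690,390 − 527,000 = 163,390 kg; Δv = 413×9.80665×ln(4.225) = 4050.1×1.4411 ≈ 5837 m/s.
Stage 2: m₀ = 91,590 kg, m_f = 91,590 − 58,600 = 32,990 kg; Δv = 254×9.80665×ln(2.776) = 2490.9×1.0211 ≈ 2543 m/s.
Stage 3: m₀ = 25,540 kg, m_f = 25,540 − 18,300 = 7,240 kg; Δv = 290×9.80665×ln(3.528) = 2843.9×1.2606 ≈ 3585 m/s.
Total Δv = 5837 + 2543 + 3585 = 11965 m/s.

Δv ≈ 12000 m/s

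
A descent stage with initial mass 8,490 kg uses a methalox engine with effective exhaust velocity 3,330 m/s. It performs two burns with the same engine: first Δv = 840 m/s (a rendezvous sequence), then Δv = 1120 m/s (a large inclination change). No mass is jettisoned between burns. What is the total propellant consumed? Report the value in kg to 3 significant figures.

After the first burn: m = 8490 × exp(−840/3330.0) = 8490 × 0.77705 = 6,597.15 kg.
After the second burn: m = 6,597.15 × exp(−1120/3330.0) = 6,597.15 × 0.71438 = 4,712.87 kg.
Total propellant = m₀ − m_final = 8490 − 4,712.87 = 3,777.13 kg.

total propellant consumed ≈ 3780 kg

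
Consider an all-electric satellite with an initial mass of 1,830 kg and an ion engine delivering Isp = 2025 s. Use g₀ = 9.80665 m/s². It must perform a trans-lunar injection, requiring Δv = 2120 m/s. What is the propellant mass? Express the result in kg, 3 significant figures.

v_e = Isp · g₀ = 2025 × 9.80665 = 19858.5 m/s.
Rocket equation: m₀/m_f = exp(Δv / v_e) = exp(2120 / 19858.5) = exp(0.1068) = 1.1127.
m_f = 1,830 / 1.1127 = 1,644.65 kg, so propellant = m₀ − m_f = 1,830 − 1,644.65 = 185.35 kg.

propellant mass ≈ 185 kg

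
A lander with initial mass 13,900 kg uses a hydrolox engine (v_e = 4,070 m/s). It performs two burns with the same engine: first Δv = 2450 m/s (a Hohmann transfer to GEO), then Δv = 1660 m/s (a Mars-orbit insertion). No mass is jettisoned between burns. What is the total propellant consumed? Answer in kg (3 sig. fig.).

total propellant consumed ≈ 8840 kg

After the first burn: m = 13900 × exp(−2450/4070.0) = 13900 × 0.54773 = 7,613.45 kg.
After the second burn: m = 7,613.45 × exp(−1660/4070.0) = 7,613.45 × 0.66507 = 5,063.48 kg.
Total propellant = m₀ − m_final = 13900 − 5,063.48 = 8,836.52 kg.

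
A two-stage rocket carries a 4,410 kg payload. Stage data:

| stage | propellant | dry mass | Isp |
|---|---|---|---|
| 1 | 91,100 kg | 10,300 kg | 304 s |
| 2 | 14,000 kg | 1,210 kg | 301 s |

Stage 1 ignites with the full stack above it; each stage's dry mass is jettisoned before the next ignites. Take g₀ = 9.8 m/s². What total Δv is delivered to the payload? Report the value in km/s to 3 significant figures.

Ignition mass of stage 1 = 91,100+10,300 + 14,000+1,210 + 4,410 = 121,020 kg.
Stage 1: m₀ = 121,020 kg, m_f = 121,020 − 91,100 = 29,920 kg; Δv = 304×9.8×ln(4.045) = 2979.2×1.3974 ≈ 4163 m/s.
Stage 2: m₀ = 19,620 kg, m_f = 19,620 − 14,000 = 5,620 kg; Δv = 301×9.8×ln(3.491) = 2949.8×1.2502 ≈ 3688 m/s.
Total Δv = 4163 + 3688 = 7851 m/s.

Δv ≈ 7.85 km/s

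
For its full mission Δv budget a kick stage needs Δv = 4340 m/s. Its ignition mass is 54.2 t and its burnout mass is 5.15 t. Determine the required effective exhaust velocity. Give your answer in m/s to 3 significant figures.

ln(m₀/m_f) = ln(54200/5150) = ln(10.52) = 2.3537.
By the Tsiolkovsky rocket equation, v_e = Δv / ln(m₀/m_f) = 4340 / 2.3537 = 1843.9 m/s.

v_e ≈ 1840 m/s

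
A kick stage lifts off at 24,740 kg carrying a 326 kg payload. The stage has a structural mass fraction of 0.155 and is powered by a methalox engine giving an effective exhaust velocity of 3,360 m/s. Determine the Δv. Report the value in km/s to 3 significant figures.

Δv ≈ 6.03 km/s

Stage wet mass = m₀ − payload = 24,740 − 326 = 24,414 kg.
Stage dry mass = ε × stage wet mass = 0.155 × 24,414 = 3,784.17 kg.
Burnout mass m_f = stage dry + payload = 3,784.17 + 326 = 4,110.17 kg.
From the ideal rocket equation, Δv = v_e · ln(24,740/4,110.17) = 3360.0 × ln(6.019) = 3360.0 × 1.7950 ≈ 6031 m/s.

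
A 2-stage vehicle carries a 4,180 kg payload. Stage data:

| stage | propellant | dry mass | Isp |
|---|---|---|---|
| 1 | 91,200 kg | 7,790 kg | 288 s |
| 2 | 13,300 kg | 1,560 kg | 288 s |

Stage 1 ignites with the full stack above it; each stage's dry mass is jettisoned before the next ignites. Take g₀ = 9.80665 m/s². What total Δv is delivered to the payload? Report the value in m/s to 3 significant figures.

Ignition mass of stage 1 = 91,200+7,790 + 13,300+1,560 + 4,180 = 118,030 kg.
Stage 1: m₀ = 118,030 kg, m_f = 118,030 − 91,200 = 26,830 kg; Δv = 288×9.80665×ln(4.399) = 2824.3×1.4814 ≈ 4184 m/s.
Stage 2: m₀ = 19,040 kg, m_f = 19,040 − 13,300 = 5,740 kg; Δv = 288×9.80665×ln(3.317) = 2824.3×1.1991 ≈ 3387 m/s.
Total Δv = 4184 + 3387 = 7571 m/s.

Δv ≈ 7570 m/s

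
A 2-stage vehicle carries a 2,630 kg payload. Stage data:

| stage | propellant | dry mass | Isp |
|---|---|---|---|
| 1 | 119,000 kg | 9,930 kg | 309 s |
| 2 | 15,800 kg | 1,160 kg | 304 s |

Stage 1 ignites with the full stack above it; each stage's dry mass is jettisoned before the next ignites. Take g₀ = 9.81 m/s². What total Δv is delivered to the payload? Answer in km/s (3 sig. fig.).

Ignition mass of stage 1 = 119,000+9,930 + 15,800+1,160 + 2,630 = 148,520 kg.
Stage 1: m₀ = 148,520 kg, m_f = 148,520 − 119,000 = 29,520 kg; Δv = 309×9.81×ln(5.031) = 3031.3×1.6157 ≈ 4898 m/s.
Stage 2: m₀ = 19,590 kg, m_f = 19,590 − 15,800 = 3,790 kg; Δv = 304×9.81×ln(5.169) = 2982.2×1.6427 ≈ 4899 m/s.
Total Δv = 4898 + 4899 = 9797 m/s.

Δv ≈ 9.80 km/s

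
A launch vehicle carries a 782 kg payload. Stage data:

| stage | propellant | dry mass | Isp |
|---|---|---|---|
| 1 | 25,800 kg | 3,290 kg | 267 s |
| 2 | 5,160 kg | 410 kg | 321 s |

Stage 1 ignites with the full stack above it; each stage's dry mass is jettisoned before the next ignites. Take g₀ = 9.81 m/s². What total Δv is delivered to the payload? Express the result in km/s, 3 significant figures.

Δv ≈ 8.68 km/s

Ignition mass of stage 1 = 25,800+3,290 + 5,160+410 + 782 = 35,442 kg.
Stage 1: m₀ = 35,442 kg, m_f = 35,442 − 25,800 = 9,642 kg; Δv = 267×9.81×ln(3.676) = 2619.3×1.3018 ≈ 3410 m/s.
Stage 2: m₀ = 6,352 kg, m_f = 6,352 − 5,160 = 1,192 kg; Δv = 321×9.81×ln(5.329) = 3149.0×1.6731 ≈ 5269 m/s.
Total Δv = 3410 + 5269 = 8679 m/s.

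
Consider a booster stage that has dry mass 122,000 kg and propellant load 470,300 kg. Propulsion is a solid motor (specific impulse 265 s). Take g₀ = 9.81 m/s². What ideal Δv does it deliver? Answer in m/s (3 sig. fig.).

v_e = Isp · g₀ = 265 × 9.81 = 2599.7 m/s.
m₀ = m_dry + m_prop = 122,000 + 470,300 = 592,300 kg.
Rocket equation: Δv = v_e · ln(m₀/m_f) = 2599.7 × ln(4.855) = 2599.7 × 1.5800 ≈ 4107.4 m/s.

Δv ≈ 4110 m/s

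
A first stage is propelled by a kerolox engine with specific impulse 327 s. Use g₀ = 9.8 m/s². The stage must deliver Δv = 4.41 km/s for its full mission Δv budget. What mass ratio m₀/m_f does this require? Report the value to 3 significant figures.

mass ratio ≈ 3.96

v_e = Isp · g₀ = 327 × 9.8 = 3204.6 m/s.
By the Tsiolkovsky rocket equation, m₀/m_f = exp(Δv / v_e) = exp(4410 / 3204.6) = exp(1.3761) = 3.9596.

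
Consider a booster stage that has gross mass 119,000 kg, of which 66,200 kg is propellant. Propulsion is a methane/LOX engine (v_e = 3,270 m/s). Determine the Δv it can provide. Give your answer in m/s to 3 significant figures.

Δv ≈ 2660 m/s

m_f = m₀ − m_prop = 119,000 − 66,200 = 52,800 kg.
Δv = v_e · ln(m₀/m_f) = 3270.0 × ln(2.254) = 3270.0 × 0.8126 ≈ 2657.2 m/s.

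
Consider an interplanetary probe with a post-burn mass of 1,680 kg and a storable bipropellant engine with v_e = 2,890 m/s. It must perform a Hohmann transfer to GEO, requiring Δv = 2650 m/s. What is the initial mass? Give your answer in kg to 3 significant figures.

initial mass ≈ 4200 kg

Rocket equation: m₀/m_f = exp(Δv / v_e) = exp(2650 / 2890.0) = exp(0.9170) = 2.5017.
m₀ = m_f × 2.5017 = 1,680 × 2.5017 = 4,202.86 kg.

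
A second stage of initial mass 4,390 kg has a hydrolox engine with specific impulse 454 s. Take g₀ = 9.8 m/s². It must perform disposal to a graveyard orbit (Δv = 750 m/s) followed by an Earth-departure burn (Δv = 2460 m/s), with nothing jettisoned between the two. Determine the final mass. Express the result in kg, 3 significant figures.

final mass ≈ 2130 kg

v_e = Isp · g₀ = 454 × 9.8 = 4449.2 m/s.
After the first burn: m = 4390 × exp(−750/4449.2) = 4390 × 0.84487 = 3,708.98 kg.
After the second burn: m = 3,708.98 × exp(−2460/4449.2) = 3,708.98 × 0.57527 = 2,133.66 kg.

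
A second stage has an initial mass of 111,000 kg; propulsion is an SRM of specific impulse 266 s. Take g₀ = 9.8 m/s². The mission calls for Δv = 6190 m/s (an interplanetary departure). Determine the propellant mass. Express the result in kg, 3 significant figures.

propellant mass ≈ 101000 kg

v_e = Isp · g₀ = 266 × 9.8 = 2606.8 m/s.
Rocket equation: m₀/m_f = exp(Δv / v_e) = exp(6190 / 2606.8) = exp(2.3746) = 10.7463.
m_f = 111,000 / 10.7463 = 10,329.1 kg, so propellant = m₀ − m_f = 111,000 − 10,329.1 = 100,670.9 kg.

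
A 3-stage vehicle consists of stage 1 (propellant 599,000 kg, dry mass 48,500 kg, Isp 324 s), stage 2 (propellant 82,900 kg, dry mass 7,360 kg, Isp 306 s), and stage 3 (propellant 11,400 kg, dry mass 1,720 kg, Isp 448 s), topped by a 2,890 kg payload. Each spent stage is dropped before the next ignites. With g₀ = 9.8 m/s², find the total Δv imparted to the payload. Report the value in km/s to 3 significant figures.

Δv ≈ 15.0 km/s

Ignition mass of stage 1 = 599,000+48,500 + 82,900+7,360 + 11,400+1,720 + 2,890 = 753,770 kg.
Stage 1: m₀ = 753,770 kg, m_f = 753,770 − 599,000 = 154,770 kg; Δv = 324×9.8×ln(4.87) = 3175.2×1.5831 ≈ 5027 m/s.
Stage 2: m₀ = 106,270 kg, m_f = 106,270 − 82,900 = 23,370 kg; Δv = 306×9.8×ln(4.547) = 2998.8×1.5145 ≈ 4542 m/s.
Stage 3: m₀ = 16,010 kg, m_f = 16,010 − 11,400 = 4,610 kg; Δv = 448×9.8×ln(3.473) = 4390.4×1.2450 ≈ 5466 m/s.
Total Δv = 5027 + 4542 + 5466 = 15035 m/s.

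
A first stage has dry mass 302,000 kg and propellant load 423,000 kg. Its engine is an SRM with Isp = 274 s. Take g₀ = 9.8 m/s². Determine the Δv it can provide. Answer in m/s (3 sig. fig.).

v_e = Isp · g₀ = 274 × 9.8 = 2685.2 m/s.
m₀ = m_dry + m_prop = 302,000 + 423,000 = 725,000 kg.
Δv = v_e · ln(m₀/m_f) = 2685.2 × ln(2.401) = 2685.2 × 0.8757 ≈ 2351.5 m/s.

Δv ≈ 2350 m/s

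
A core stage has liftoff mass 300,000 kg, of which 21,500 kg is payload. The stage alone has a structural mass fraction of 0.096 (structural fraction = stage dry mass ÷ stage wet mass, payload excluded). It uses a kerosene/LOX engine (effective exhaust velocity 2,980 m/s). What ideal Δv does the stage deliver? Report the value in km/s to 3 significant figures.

Stage wet mass = m₀ − payload = 300,000 − 21,500 = 278,500 kg.
Stage dry mass = ε × stage wet mass = 0.096 × 278,500 = 26,736 kg.
Burnout mass m_f = stage dry + payload = 26,736 + 21,500 = 48,236 kg.
Using Δv = v_e ln(m₀/m_f): Δv = v_e · ln(300,000/48,236) = 2980.0 × ln(6.219) = 2980.0 × 1.8277 ≈ 5446 m/s.

Δv ≈ 5.45 km/s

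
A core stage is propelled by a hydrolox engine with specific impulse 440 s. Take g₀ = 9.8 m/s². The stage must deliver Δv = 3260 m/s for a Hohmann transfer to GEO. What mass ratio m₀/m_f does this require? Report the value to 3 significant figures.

v_e = Isp · g₀ = 440 × 9.8 = 4312.0 m/s.
Using Δv = v_e ln(m₀/m_f): m₀/m_f = exp(Δv / v_e) = exp(3260 / 4312.0) = exp(0.7560) = 2.1298.

mass ratio ≈ 2.13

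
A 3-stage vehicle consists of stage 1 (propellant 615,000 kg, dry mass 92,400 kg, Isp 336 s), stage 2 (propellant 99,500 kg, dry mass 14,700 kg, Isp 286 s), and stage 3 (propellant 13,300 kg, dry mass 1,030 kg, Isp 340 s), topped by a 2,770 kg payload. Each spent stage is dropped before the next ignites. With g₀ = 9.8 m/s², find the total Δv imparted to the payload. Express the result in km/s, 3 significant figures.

Ignition mass of stage 1 = 615,000+92,400 + 99,500+14,700 + 13,300+1,030 + 2,770 = 838,700 kg.
Stage 1: m₀ = 838,700 kg, m_f = 838,700 − 615,000 = 223,700 kg; Δv = 336×9.8×ln(3.749) = 3292.8×1.3215 ≈ 4352 m/s.
Stage 2: m₀ = 131,300 kg, m_f = 131,300 − 99,500 = 31,800 kg; Δv = 286×9.8×ln(4.129) = 2802.8×1.4180 ≈ 3974 m/s.
Stage 3: m₀ = 17,100 kg, m_f = 17,100 − 13,300 = 3,800 kg; Δv = 340×9.8×ln(4.5) = 3332.0×1.5041 ≈ 5012 m/s.
Total Δv = 4352 + 3974 + 5012 = 13338 m/s.

Δv ≈ 13.3 km/s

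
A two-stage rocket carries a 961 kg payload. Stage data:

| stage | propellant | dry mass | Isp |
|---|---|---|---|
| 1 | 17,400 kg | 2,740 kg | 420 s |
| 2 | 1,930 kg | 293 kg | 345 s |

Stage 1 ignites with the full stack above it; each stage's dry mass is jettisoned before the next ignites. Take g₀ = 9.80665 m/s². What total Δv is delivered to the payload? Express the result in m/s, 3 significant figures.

Ignition mass of stage 1 = 17,400+2,740 + 1,930+293 + 961 = 23,324 kg.
Stage 1: m₀ = 23,324 kg, m_f = 23,324 − 17,400 = 5,924 kg; Δv = 420×9.80665×ln(3.937) = 4118.8×1.3705 ≈ 5645 m/s.
Stage 2: m₀ = 3,184 kg, m_f = 3,184 − 1,930 = 1,254 kg; Δv = 345×9.80665×ln(2.539) = 3383.3×0.9318 ≈ 3153 m/s.
Total Δv = 5645 + 3153 = 8798 m/s.

Δv ≈ 8800 m/s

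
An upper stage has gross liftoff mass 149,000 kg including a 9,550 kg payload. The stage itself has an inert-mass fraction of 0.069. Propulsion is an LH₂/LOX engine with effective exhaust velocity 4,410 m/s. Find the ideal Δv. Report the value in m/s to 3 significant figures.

Stage wet mass = m₀ − payload = 149,000 − 9,550 = 139,450 kg.
Stage dry mass = ε × stage wet mass = 0.069 × 139,450 = 9,622.05 kg.
Burnout mass m_f = stage dry + payload = 9,622.05 + 9,550 = 19,172.05 kg.
Using Δv = v_e ln(m₀/m_f): Δv = v_e · ln(149,000/19,172.05) = 4410.0 × ln(7.772) = 4410.0 × 2.0505 ≈ 9043 m/s.

Δv ≈ 9040 m/s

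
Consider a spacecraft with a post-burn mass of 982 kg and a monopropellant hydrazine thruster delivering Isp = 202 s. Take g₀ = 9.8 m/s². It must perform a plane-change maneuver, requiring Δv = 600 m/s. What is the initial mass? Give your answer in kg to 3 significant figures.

v_e = Isp · g₀ = 202 × 9.8 = 1979.6 m/s.
m₀/m_f = exp(Δv / v_e) = exp(600 / 1979.6) = exp(0.3031) = 1.3540.
m₀ = m_f × 1.3540 = 982 × 1.3540 = 1,329.63 kg.

initial mass ≈ 1330 kg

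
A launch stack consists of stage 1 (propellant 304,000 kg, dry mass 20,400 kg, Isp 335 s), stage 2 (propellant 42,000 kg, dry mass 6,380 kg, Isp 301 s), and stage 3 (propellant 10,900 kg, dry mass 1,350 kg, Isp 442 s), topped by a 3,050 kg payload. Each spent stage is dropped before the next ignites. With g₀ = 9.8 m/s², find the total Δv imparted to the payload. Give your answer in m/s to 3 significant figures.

Δv ≈ 13600 m/s

Ignition mass of stage 1 = 304,000+20,400 + 42,000+6,380 + 10,900+1,350 + 3,050 = 388,080 kg.
Stage 1: m₀ = 388,080 kg, m_f = 388,080 − 304,000 = 84,080 kg; Δv = 335×9.8×ln(4.616) = 3283.0×1.5294 ≈ 5021 m/s.
Stage 2: m₀ = 63,680 kg, m_f = 63,680 − 42,000 = 21,680 kg; Δv = 301×9.8×ln(2.937) = 2949.8×1.0775 ≈ 3178 m/s.
Stage 3: m₀ = 15,300 kg, m_f = 15,300 − 10,900 = 4,400 kg; Δv = 442×9.8×ln(3.477) = 4331.6×1.2462 ≈ 5398 m/s.
Total Δv = 5021 + 3178 + 5398 = 13597 m/s.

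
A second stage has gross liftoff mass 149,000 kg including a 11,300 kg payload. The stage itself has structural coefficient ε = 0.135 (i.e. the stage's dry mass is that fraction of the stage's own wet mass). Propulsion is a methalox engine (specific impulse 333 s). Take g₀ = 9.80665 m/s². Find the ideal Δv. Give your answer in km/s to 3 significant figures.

Stage wet mass = m₀ − payload = 149,000 − 11,300 = 137,700 kg.
Stage dry mass = ε × stage wet mass = 0.135 × 137,700 = 18,589.5 kg.
Burnout mass m_f = stage dry + payload = 18,589.5 + 11,300 = 29,889.5 kg.
v_e = Isp · g₀ = 333 × 9.80665 = 3265.6 m/s.
Using Δv = v_e ln(m₀/m_f): Δv = v_e · ln(149,000/29,889.5) = 3265.6 × ln(4.985) = 3265.6 × 1.6064 ≈ 5246 m/s.

Δv ≈ 5.25 km/s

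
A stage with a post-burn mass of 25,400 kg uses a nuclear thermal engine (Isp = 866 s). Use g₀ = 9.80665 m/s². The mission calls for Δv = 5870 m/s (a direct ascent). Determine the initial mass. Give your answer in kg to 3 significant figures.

initial mass ≈ 50700 kg

v_e = Isp · g₀ = 866 × 9.80665 = 8492.6 m/s.
From the ideal rocket equation, m₀/m_f = exp(Δv / v_e) = exp(5870 / 8492.6) = exp(0.6912) = 1.9961.
m₀ = m_f × 1.9961 = 25,400 × 1.9961 = 50,700.9 kg.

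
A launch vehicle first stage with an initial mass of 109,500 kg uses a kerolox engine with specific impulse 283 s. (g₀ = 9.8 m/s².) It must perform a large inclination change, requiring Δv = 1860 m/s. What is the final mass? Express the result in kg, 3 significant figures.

final mass ≈ 56000 kg

v_e = Isp · g₀ = 283 × 9.8 = 2773.4 m/s.
m₀/m_f = exp(Δv / v_e) = exp(1860 / 2773.4) = exp(0.6707) = 1.9555.
m_f = m₀ / 1.9555 = 109,500 / 1.9555 = 55,995.9 kg.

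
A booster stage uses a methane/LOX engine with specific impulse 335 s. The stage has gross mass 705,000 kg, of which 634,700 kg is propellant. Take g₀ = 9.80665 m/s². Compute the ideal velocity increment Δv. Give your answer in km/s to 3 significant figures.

Δv ≈ 7.57 km/s

v_e = Isp · g₀ = 335 × 9.80665 = 3285.2 m/s.
m_f = m₀ − m_prop = 705,000 − 634,700 = 70,300 kg.
Δv = v_e · ln(m₀/m_f) = 3285.2 × ln(10.03) = 3285.2 × 2.3054 ≈ 7573.8 m/s.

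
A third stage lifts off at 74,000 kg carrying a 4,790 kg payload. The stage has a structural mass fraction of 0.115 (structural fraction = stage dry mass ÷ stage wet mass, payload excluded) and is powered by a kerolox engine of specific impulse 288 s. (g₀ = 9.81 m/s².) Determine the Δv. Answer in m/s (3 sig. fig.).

Δv ≈ 4970 m/s

Stage wet mass = m₀ − payload = 74,000 − 4,790 = 69,210 kg.
Stage dry mass = ε × stage wet mass = 0.115 × 69,210 = 7,959.15 kg.
Burnout mass m_f = stage dry + payload = 7,959.15 + 4,790 = 12,749.15 kg.
v_e = Isp · g₀ = 288 × 9.81 = 2825.3 m/s.
By the Tsiolkovsky rocket equation, Δv = v_e · ln(74,000/12,749.15) = 2825.3 × ln(5.804) = 2825.3 × 1.7586 ≈ 4969 m/s.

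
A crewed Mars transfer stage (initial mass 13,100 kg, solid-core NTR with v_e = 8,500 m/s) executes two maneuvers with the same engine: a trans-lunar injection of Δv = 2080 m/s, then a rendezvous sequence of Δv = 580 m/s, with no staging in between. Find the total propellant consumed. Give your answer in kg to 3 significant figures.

After the first burn: m = 13100 × exp(−2080/8500.0) = 13100 × 0.78293 = 10,256.4 kg.
After the second burn: m = 10,256.4 × exp(−580/8500.0) = 10,256.4 × 0.93404 = 9,579.89 kg.
Total propellant = m₀ − m_final = 13100 − 9,579.89 = 3,520.11 kg.

total propellant consumed ≈ 3520 kg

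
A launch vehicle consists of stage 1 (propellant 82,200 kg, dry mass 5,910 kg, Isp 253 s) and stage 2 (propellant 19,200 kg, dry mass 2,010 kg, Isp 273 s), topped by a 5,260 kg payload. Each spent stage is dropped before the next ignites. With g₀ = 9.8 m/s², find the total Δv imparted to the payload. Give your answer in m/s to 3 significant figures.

Ignition mass of stage 1 = 82,200+5,910 + 19,200+2,010 + 5,260 = 114,580 kg.
Stage 1: m₀ = 114,580 kg, m_f = 114,580 − 82,200 = 32,380 kg; Δv = 253×9.8×ln(3.539) = 2479.4×1.2637 ≈ 3133 m/s.
Stage 2: m₀ = 26,470 kg, m_f = 26,470 − 19,200 = 7,270 kg; Δv = 273×9.8×ln(3.641) = 2675.4×1.2923 ≈ 3457 m/s.
Total Δv = 3133 + 3457 = 6590 m/s.

Δv ≈ 6590 m/s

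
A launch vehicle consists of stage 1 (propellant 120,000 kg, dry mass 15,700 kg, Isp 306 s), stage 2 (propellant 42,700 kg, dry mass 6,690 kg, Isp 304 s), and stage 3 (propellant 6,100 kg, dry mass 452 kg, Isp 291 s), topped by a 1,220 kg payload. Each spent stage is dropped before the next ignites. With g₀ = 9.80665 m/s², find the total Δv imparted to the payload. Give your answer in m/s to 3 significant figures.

Ignition mass of stage 1 = 120,000+15,700 + 42,700+6,690 + 6,100+452 + 1,220 = 192,862 kg.
Stage 1: m₀ = 192,862 kg, m_f = 192,862 − 120,000 = 72,862 kg; Δv = 306×9.80665×ln(2.647) = 3000.8×0.9734 ≈ 2921 m/s.
Stage 2: m₀ = 57,162 kg, m_f = 57,162 − 42,700 = 14,462 kg; Δv = 304×9.80665×ln(3.953) = 2981.2×1.3744 ≈ 4097 m/s.
Stage 3: m₀ = 7,772 kg, m_f = 7,772 − 6,100 = 1,672 kg; Δv = 291×9.80665×ln(4.648) = 2853.7×1.5365 ≈ 4385 m/s.
Total Δv = 2921 + 4097 + 4385 = 11403 m/s.

Δv ≈ 11400 m/s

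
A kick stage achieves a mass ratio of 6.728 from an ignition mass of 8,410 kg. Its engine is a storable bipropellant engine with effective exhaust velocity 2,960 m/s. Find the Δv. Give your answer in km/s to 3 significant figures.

Using Δv = v_e ln(m₀/m_f): Δv = v_e · ln(6.728) = 2960.0 × 1.9063 ≈ 5642.6 m/s.

Δv ≈ 5.64 km/s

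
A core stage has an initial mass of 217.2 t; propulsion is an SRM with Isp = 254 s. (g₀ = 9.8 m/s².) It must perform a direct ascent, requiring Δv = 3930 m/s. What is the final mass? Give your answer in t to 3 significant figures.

v_e = Isp · g₀ = 254 × 9.8 = 2489.2 m/s.
Rocket equation: m₀/m_f = exp(Δv / v_e) = exp(3930 / 2489.2) = exp(1.5788) = 4.8492.
m_f = m₀ / 4.8492 = 217.2 / 4.8492 = 44.7909 t.

final mass ≈ 44.8 t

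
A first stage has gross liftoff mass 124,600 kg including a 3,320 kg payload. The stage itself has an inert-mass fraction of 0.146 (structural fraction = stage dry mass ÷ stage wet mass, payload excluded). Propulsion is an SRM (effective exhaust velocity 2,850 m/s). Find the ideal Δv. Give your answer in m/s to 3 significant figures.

Δv ≈ 5070 m/s

Stage wet mass = m₀ − payload = 124,600 − 3,320 = 121,280 kg.
Stage dry mass = ε × stage wet mass = 0.146 × 121,280 = 17,706.9 kg.
Burnout mass m_f = stage dry + payload = 17,706.9 + 3,320 = 21,026.9 kg.
Δv = v_e · ln(124,600/21,026.9) = 2850.0 × ln(5.926) = 2850.0 × 1.7793 ≈ 5071 m/s.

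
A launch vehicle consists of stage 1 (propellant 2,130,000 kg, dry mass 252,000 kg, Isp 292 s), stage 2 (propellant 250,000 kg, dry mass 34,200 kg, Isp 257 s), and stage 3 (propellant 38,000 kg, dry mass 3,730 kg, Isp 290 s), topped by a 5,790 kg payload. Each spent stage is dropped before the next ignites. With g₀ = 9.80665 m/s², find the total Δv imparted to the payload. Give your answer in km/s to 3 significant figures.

Δv ≈ 12.5 km/s

Ignition mass of stage 1 = 2,130,000+252,000 + 250,000+34,200 + 38,000+3,730 + 5,790 = 2,713,720 kg.
Stage 1: m₀ = 2,713,720 kg, m_f = 2,713,720 − 2,130,000 = 583,720 kg; Δv = 292×9.80665×ln(4.649) = 2863.5×1.5367 ≈ 4400 m/s.
Stage 2: m₀ = 331,720 kg, m_f = 331,720 − 250,000 = 81,720 kg; Δv = 257×9.80665×ln(4.059) = 2520.3×1.4010 ≈ 3531 m/s.
Stage 3: m₀ = 47,520 kg, m_f = 47,520 − 38,000 = 9,520 kg; Δv = 290×9.80665×ln(4.992) = 2843.9×1.6078 ≈ 4572 m/s.
Total Δv = 4400 + 3531 + 4572 = 12503 m/s.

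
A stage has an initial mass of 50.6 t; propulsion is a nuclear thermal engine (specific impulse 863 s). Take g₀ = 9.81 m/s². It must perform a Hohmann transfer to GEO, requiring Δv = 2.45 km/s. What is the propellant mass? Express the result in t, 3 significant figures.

v_e = Isp · g₀ = 863 × 9.81 = 8466.0 m/s.
Rocket equation: m₀/m_f = exp(Δv / v_e) = exp(2450 / 8466.0) = exp(0.2894) = 1.3356.
m_f = 50.6 / 1.3356 = 37.8856 t, so propellant = m₀ − m_f = 50.6 − 37.8856 = 12.7144 t.

propellant mass ≈ 12.7 t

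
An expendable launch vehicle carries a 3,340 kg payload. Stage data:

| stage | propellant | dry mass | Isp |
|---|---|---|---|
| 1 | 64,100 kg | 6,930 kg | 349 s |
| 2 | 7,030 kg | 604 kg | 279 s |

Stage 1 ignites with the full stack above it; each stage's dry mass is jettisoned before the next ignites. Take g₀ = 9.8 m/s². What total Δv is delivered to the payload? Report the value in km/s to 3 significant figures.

Δv ≈ 8.00 km/s

Ignition mass of stage 1 = 64,100+6,930 + 7,030+604 + 3,340 = 82,004 kg.
Stage 1: m₀ = 82,004 kg, m_f = 82,004 − 64,100 = 17,904 kg; Δv = 349×9.8×ln(4.58) = 3420.2×1.5217 ≈ 5205 m/s.
Stage 2: m₀ = 10,974 kg, m_f = 10,974 − 7,030 = 3,944 kg; Δv = 279×9.8×ln(2.782) = 2734.2×1.0233 ≈ 2798 m/s.
Total Δv = 5205 + 2798 = 8003 m/s.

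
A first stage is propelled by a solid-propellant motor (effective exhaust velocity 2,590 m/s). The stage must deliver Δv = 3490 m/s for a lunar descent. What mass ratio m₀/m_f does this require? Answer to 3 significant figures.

Rocket equation: m₀/m_f = exp(Δv / v_e) = exp(3490 / 2590.0) = exp(1.3475) = 3.8478.

mass ratio ≈ 3.85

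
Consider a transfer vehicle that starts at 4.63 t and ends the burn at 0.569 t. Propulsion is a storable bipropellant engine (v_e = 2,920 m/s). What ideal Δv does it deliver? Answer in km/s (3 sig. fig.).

Rocket equation: Δv = v_e · ln(m₀/m_f) = 2920.0 × ln(8.137) = 2920.0 × 2.0964 ≈ 6121.6 m/s.

Δv ≈ 6.12 km/s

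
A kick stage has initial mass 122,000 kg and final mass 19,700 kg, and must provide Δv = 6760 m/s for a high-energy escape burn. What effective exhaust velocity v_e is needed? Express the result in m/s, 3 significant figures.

v_e ≈ 3710 m/s

ln(m₀/m_f) = ln(122000/19700) = ln(6.193) = 1.8234.
Rocket equation: v_e = Δv / ln(m₀/m_f) = 6760 / 1.8234 = 3707.4 m/s.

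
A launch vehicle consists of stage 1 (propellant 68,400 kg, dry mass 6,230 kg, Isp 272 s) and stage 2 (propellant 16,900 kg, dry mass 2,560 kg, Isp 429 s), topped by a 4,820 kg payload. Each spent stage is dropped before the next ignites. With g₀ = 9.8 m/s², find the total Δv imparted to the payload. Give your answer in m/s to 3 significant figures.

Δv ≈ 8140 m/s

Ignition mass of stage 1 = 68,400+6,230 + 16,900+2,560 + 4,820 = 98,910 kg.
Stage 1: m₀ = 98,910 kg, m_f = 98,910 − 68,400 = 30,510 kg; Δv = 272×9.8×ln(3.242) = 2665.6×1.1762 ≈ 3135 m/s.
Stage 2: m₀ = 24,280 kg, m_f = 24,280 − 16,900 = 7,380 kg; Δv = 429×9.8×ln(3.29) = 4204.2×1.1909 ≈ 5007 m/s.
Total Δv = 3135 + 5007 = 8142 m/s.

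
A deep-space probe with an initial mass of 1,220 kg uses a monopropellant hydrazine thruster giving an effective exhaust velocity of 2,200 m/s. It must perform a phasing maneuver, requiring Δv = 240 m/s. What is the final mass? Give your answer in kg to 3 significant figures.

final mass ≈ 1090 kg

m₀/m_f = exp(Δv / v_e) = exp(240 / 2200.0) = exp(0.1091) = 1.1153.
m_f = m₀ / 1.1153 = 1,220 / 1.1153 = 1,093.88 kg.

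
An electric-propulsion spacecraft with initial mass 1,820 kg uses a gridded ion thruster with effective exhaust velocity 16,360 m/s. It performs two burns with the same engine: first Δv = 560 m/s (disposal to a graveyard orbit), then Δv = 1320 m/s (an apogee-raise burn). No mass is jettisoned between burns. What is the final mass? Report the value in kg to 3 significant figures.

final mass ≈ 1620 kg

After the first burn: m = 1820 × exp(−560/16360.0) = 1820 × 0.96635 = 1,758.76 kg.
After the second burn: m = 1,758.76 × exp(−1320/16360.0) = 1,758.76 × 0.92248 = 1,622.42 kg.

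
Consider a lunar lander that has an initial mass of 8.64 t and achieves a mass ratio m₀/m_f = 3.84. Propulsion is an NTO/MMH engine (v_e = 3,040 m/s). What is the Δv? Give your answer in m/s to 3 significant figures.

Δv = v_e · ln(3.84) = 3040.0 × 1.3455 ≈ 4090.2 m/s.

Δv ≈ 4090 m/s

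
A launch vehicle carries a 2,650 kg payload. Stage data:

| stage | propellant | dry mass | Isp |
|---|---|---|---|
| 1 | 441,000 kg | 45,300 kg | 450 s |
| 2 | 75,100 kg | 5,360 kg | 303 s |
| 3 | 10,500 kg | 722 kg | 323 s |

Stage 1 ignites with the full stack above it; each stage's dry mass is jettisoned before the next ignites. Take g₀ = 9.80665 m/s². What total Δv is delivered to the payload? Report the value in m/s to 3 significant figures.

Ignition mass of stage 1 = 441,000+45,300 + 75,100+5,360 + 10,500+722 + 2,650 = 580,632 kg.
Stage 1: m₀ = 580,632 kg, m_f = 580,632 − 441,000 = 139,632 kg; Δv = 450×9.80665×ln(4.158) = 4413.0×1.4251 ≈ 6289 m/s.
Stage 2: m₀ = 94,332 kg, m_f = 94,332 − 75,100 = 19,232 kg; Δv = 303×9.80665×ln(4.905) = 2971.4×1.5902 ≈ 4725 m/s.
Stage 3: m₀ = 13,872 kg, m_f = 13,872 − 10,500 = 3,372 kg; Δv = 323×9.80665×ln(4.114) = 3167.5×1.4144 ≈ 4480 m/s.
Total Δv = 6289 + 4725 + 4480 = 15494 m/s.

Δv ≈ 15500 m/s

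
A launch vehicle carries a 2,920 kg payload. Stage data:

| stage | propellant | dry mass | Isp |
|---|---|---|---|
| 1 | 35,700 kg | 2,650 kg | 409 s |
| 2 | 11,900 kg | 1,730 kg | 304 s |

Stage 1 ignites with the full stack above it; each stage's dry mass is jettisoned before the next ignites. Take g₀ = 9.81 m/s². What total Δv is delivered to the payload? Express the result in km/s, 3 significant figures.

Δv ≈ 8.00 km/s

Ignition mass of stage 1 = 35,700+2,650 + 11,900+1,730 + 2,920 = 54,900 kg.
Stage 1: m₀ = 54,900 kg, m_f = 54,900 − 35,700 = 19,200 kg; Δv = 409×9.81×ln(2.859) = 4012.3×1.0506 ≈ 4215 m/s.
Stage 2: m₀ = 16,550 kg, m_f = 16,550 − 11,900 = 4,650 kg; Δv = 304×9.81×ln(3.559) = 2982.2×1.2695 ≈ 3786 m/s.
Total Δv = 4215 + 3786 = 8001 m/s.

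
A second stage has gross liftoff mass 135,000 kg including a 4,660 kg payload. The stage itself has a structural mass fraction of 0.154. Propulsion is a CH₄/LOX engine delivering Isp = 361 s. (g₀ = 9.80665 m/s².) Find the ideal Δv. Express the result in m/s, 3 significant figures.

Stage wet mass = m₀ − payload = 135,000 − 4,660 = 130,340 kg.
Stage dry mass = ε × stage wet mass = 0.154 × 130,340 = 20,072.4 kg.
Burnout mass m_f = stage dry + payload = 20,072.4 + 4,660 = 24,732.4 kg.
v_e = Isp · g₀ = 361 × 9.80665 = 3540.2 m/s.
Rocket equation: Δv = v_e · ln(135,000/24,732.4) = 3540.2 × ln(5.458) = 3540.2 × 1.6972 ≈ 6008 m/s.

Δv ≈ 6010 m/s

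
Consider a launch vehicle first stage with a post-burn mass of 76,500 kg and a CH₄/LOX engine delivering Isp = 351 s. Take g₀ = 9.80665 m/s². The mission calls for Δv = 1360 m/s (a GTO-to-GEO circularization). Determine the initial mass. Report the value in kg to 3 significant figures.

v_e = Isp · g₀ = 351 × 9.80665 = 3442.1 m/s.
m₀/m_f = exp(Δv / v_e) = exp(1360 / 3442.1) = exp(0.3951) = 1.4845.
m₀ = m_f × 1.4845 = 76,500 × 1.4845 = 113,564 kg.

initial mass ≈ 114000 kg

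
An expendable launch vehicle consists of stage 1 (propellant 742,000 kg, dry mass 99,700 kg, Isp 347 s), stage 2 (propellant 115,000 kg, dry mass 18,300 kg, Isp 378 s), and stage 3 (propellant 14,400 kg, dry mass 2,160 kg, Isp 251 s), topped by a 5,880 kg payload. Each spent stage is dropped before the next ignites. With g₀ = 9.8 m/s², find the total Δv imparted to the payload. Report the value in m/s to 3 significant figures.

Ignition mass of stage 1 = 742,000+99,700 + 115,000+18,300 + 14,400+2,160 + 5,880 = 997,440 kg.
Stage 1: m₀ = 997,440 kg, m_f = 997,440 − 742,000 = 255,440 kg; Δv = 347×9.8×ln(3.905) = 3400.6×1.3622 ≈ 4632 m/s.
Stage 2: m₀ = 155,740 kg, m_f = 155,740 − 115,000 = 40,740 kg; Δv = 378×9.8×ln(3.823) = 3704.4×1.3410 ≈ 4968 m/s.
Stage 3: m₀ = 22,440 kg, m_f = 22,440 − 14,400 = 8,040 kg; Δv = 251×9.8×ln(2.791) = 2459.8×1.0264 ≈ 2525 m/s.
Total Δv = 4632 + 4968 + 2525 = 12125 m/s.

Δv ≈ 12100 m/s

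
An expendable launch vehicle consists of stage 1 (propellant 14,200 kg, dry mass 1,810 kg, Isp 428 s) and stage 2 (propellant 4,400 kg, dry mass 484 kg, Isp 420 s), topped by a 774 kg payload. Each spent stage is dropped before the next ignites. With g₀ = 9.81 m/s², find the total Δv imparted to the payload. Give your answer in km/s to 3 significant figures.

Δv ≈ 10.7 km/s

Ignition mass of stage 1 = 14,200+1,810 + 4,400+484 + 774 = 21,668 kg.
Stage 1: m₀ = 21,668 kg, m_f = 21,668 − 14,200 = 7,468 kg; Δv = 428×9.81×ln(2.901) = 4198.7×1.0652 ≈ 4472 m/s.
Stage 2: m₀ = 5,658 kg, m_f = 5,658 − 4,400 = 1,258 kg; Δv = 420×9.81×ln(4.498) = 4120.2×1.5035 ≈ 6195 m/s.
Total Δv = 4472 + 6195 = 10667 m/s.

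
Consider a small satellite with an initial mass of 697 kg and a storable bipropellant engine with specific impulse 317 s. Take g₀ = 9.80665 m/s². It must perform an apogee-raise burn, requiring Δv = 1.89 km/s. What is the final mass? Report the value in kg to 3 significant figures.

v_e = Isp · g₀ = 317 × 9.80665 = 3108.7 m/s.
From the ideal rocket equation, m₀/m_f = exp(Δv / v_e) = exp(1890 / 3108.7) = exp(0.6080) = 1.8367.
m_f = m₀ / 1.8367 = 697 / 1.8367 = 379.485 kg.

final mass ≈ 379 kg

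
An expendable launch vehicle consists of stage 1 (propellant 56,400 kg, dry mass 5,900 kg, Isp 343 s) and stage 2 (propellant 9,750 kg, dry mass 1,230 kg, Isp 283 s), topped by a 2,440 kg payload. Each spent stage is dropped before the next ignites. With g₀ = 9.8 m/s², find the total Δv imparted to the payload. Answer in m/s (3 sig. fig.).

Ignition mass of stage 1 = 56,400+5,900 + 9,750+1,230 + 2,440 = 75,720 kg.
Stage 1: m₀ = 75,720 kg, m_f = 75,720 − 56,400 = 19,320 kg; Δv = 343×9.8×ln(3.919) = 3361.4×1.3659 ≈ 4591 m/s.
Stage 2: m₀ = 13,420 kg, m_f = 13,420 − 9,750 = 3,670 kg; Δv = 283×9.8×ln(3.657) = 2773.4×1.2966 ≈ 3596 m/s.
Total Δv = 4591 + 3596 = 8187 m/s.

Δv ≈ 8190 m/s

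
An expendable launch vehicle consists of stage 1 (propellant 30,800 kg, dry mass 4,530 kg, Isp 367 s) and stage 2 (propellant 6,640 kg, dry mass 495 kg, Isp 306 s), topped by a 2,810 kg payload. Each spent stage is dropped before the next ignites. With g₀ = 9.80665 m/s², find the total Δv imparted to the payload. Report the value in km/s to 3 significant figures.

Δv ≈ 7.41 km/s

Ignition mass of stage 1 = 30,800+4,530 + 6,640+495 + 2,810 = 45,275 kg.
Stage 1: m₀ = 45,275 kg, m_f = 45,275 − 30,800 = 14,475 kg; Δv = 367×9.80665×ln(3.128) = 3599.0×1.1403 ≈ 4104 m/s.
Stage 2: m₀ = 9,945 kg, m_f = 9,945 − 6,640 = 3,305 kg; Δv = 306×9.80665×ln(3.009) = 3000.8×1.1016 ≈ 3306 m/s.
Total Δv = 4104 + 3306 = 7410 m/s.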